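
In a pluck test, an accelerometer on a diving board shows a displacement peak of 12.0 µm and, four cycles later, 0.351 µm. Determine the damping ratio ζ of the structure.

0.139

Logarithmic decrement δ = (1/n)·ln(x₀/x_n) = (1/4)·ln(12.0/0.351) = (1/4)·ln(34.19) = 0.8830.
ζ = δ/√(4π² + δ²) = 0.8830/√(39.48 + 0.780) = 0.8830/6.345 = 0.1392.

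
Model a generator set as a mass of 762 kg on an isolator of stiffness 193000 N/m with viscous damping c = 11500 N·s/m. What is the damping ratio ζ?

ω_n = √(k/m) = √(193000/762) = 15.91 rad/s.
Critical damping c_c = 2√(k·m) = 2√(193000 × 762) = 24250 N·s/m, so ζ = c/c_c = 11500/24250 = 0.4741.

0.474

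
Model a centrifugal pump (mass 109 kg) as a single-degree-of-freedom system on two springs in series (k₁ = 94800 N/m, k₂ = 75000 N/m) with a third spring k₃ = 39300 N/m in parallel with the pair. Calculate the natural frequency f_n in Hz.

4.34 Hz

Series pair: k_s = k₁k₂/(k₁+k₂) = (94800)(75000)/(94800 + 75000) = 41870 N/m. In parallel with k₃: k_eq = 41870 + 39300 = 81170 N/m.
ω_n = √(k_eq/m) = √(81170/109) = √744.7 = 27.29 rad/s.
f_n = ω_n/(2π) = 27.29/6.283 = 4.343 Hz.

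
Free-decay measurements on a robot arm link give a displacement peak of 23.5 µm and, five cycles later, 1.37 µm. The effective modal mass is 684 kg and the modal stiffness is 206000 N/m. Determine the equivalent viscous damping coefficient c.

2140 N·s/m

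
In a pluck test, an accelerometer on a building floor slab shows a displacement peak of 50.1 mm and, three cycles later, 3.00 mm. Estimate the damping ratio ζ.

0.148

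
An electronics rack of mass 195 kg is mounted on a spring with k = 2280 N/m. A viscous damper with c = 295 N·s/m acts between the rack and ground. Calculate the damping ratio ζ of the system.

0.221

ω_n = √(k/m) = √(2280/195) = 3.419 rad/s.
Critical damping c_c = 2√(k·m) = 2√(2280 × 195) = 1334 N·s/m, so ζ = c/c_c = 295/1334 = 0.2212.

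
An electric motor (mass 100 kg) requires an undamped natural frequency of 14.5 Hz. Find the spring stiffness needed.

ω_n = 2πf_n = 2π × 14.5 = 91.11 rad/s.
k = m·ω_n² = 100 × 91.11² = 100 × 8300 = 830000 N/m.

830000 N/m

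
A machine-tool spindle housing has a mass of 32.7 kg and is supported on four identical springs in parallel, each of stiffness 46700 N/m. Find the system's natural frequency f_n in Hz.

12.0 Hz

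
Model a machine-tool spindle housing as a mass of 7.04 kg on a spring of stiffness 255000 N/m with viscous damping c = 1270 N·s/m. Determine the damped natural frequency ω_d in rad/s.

168 rad/s

ω_n = √(k/m) = √(255000/7.04) = 190.3 rad/s.
Critical damping c_c = 2√(k·m) = 2√(255000 × 7.04) = 2680 N·s/m, so ζ = c/c_c = 1270/2680 = 0.4739.
ω_d = ω_n√(1 − ζ²) = 190.3 × √(1 − 0.225) = 167.6 rad/s.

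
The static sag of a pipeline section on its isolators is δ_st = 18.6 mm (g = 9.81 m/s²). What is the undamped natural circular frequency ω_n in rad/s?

23.0 rad/s

ω_n = √(g/δ_st) = √(9.81/0.0186) = √527.4 = 22.97 rad/s.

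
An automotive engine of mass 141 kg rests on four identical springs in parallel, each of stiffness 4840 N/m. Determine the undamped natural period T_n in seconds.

0.536 s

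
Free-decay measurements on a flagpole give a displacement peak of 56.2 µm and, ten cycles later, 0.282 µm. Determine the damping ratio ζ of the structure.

0.0840

Logarithmic decrement δ = (1/n)·ln(x₀/x_n) = (1/10)·ln(56.2/0.282) = (1/10)·ln(199.3) = 0.5295.
ζ = δ/√(4π² + δ²) = 0.5295/√(39.48 + 0.280) = 0.5295/6.305 = 0.08397.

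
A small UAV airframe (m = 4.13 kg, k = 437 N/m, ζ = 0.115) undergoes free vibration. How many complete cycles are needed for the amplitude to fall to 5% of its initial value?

Logarithmic decrement δ = 2πζ/√(1 − ζ²) = 2π × 0.1150/√(1 − 0.0132) = 0.7274.
x_n/x₀ = e^(−nδ) ≤ 0.05; take ln: n ≥ ln(1/0.05)/δ = 2.996/0.7274 = 4.118.
So 5 complete cycles are required.

5 cycles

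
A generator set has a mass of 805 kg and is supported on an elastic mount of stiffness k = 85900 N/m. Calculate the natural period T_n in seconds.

0.608 s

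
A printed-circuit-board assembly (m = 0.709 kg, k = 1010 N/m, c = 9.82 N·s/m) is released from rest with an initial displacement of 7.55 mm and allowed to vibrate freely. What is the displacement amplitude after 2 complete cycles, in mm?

0.723 mm

ζ = c/(2√(km)) = 9.82/(2√(1010 × 0.709)) = 9.82/53.52 = 0.1835.
Logarithmic decrement δ = 2πζ/√(1 − ζ²) = 2π × 0.1835/√(1 − 0.0337) = 1.173.
After n cycles, x_n/x₀ = e^(−nδ), so x_2 = 7.55 × e^(−2 × 1.173) = 7.55 × 0.09579 = 0.7233 mm.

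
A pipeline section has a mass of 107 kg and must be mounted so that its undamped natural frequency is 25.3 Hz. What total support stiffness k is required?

ω_n = 2πf_n = 2π × 25.3 = 159.0 rad/s.
k = m·ω_n² = 107 × 159.0² = 107 × 25270 = 2704000 N/m.

2700000 N/m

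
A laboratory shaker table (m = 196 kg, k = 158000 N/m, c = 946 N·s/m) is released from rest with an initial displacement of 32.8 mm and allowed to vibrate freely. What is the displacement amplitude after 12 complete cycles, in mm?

0.0528 mm

ζ = c/(2√(km)) = 946/(2√(158000 × 196)) = 946/11130 = 0.08500.
Logarithmic decrement δ = 2πζ/√(1 − ζ²) = 2π × 0.08500/√(1 − 0.00722) = 0.5360.
After n cycles, x_n/x₀ = e^(−nδ), so x_12 = 32.8 × e^(−12 × 0.5360) = 32.8 × 0.001609 = 0.05279 mm.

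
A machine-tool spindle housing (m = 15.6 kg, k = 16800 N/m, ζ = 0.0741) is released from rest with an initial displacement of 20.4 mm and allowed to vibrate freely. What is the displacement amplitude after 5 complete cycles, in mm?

Logarithmic decrement δ = 2πζ/√(1 − ζ²) = 2π × 0.07410/√(1 − 0.00549) = 0.4669.
After n cycles, x_n/x₀ = e^(−nδ), so x_5 = 20.4 × e^(−5 × 0.4669) = 20.4 × 0.09687 = 1.976 mm.

1.98 mm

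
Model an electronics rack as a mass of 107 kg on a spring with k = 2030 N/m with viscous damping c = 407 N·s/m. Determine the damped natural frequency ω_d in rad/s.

ω_n = √(k/m) = √(2030/107) = 4.356 rad/s.
Critical damping c_c = 2√(k·m) = 2√(2030 × 107) = 932.1 N·s/m, so ζ = c/c_c = 407/932.1 = 0.4366.
ω_d = ω_n√(1 − ζ²) = 4.356 × √(1 − 0.191) = 3.919 rad/s.

3.92 rad/s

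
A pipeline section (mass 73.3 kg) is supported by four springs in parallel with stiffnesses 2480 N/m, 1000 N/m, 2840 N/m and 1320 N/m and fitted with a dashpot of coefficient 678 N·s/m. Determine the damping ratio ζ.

0.453

Parallel springs add: k_eq = 2480 + 1000 + 2840 + 1320 = 7640 N/m.
ω_n = √(k_eq/m) = √(7640/73.3) = 10.21 rad/s.
Critical damping c_c = 2√(k_eq·m) = 2√(7640 × 73.3) = 1497 N·s/m, so ζ = c/c_c = 678/1497 = 0.4530.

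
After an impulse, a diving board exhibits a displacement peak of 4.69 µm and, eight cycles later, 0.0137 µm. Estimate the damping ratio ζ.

Logarithmic decrement δ = (1/n)·ln(x₀/x_n) = (1/8)·ln(4.69/0.0137) = (1/8)·ln(342.3) = 0.7295.
ζ = δ/√(4π² + δ²) = 0.7295/√(39.48 + 0.532) = 0.7295/6.325 = 0.1153.

0.115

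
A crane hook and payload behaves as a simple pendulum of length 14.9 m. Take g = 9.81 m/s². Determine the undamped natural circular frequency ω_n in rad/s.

For a simple pendulum ω_n = √(g/L) = √(9.81/14.9) = √0.6584 = 0.8114 rad/s.

0.811 rad/s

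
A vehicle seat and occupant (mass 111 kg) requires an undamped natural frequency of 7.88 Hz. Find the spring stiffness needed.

ω_n = 2πf_n = 2π × 7.88 = 49.51 rad/s.
k = m·ω_n² = 111 × 49.51² = 111 × 2451 = 272100 N/m.

272000 N/m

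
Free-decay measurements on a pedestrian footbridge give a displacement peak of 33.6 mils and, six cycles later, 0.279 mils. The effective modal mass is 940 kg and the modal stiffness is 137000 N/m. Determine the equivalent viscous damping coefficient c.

Logarithmic decrement δ = (1/n)·ln(x₀/x_n) = (1/6)·ln(33.6/0.279) = (1/6)·ln(120.4) = 0.7985.
ζ = δ/√(4π² + δ²) = 0.7985/√(39.48 + 0.638) = 0.7985/6.334 = 0.1261.
c = ζ · 2√(km) = 0.1261 × 2√(137000 × 940) = 0.1261 × 22700 = 2861 N·s/m.

2860 N·s/m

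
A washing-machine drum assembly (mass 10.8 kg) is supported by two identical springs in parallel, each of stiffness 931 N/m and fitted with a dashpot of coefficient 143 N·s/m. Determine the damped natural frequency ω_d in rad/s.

Parallel springs add: k_eq = 2 × 931 = 1862 N/m.
ω_n = √(k_eq/m) = √(1862/10.8) = 13.13 rad/s.
Critical damping c_c = 2√(k_eq·m) = 2√(1862 × 10.8) = 283.6 N·s/m, so ζ = c/c_c = 143/283.6 = 0.5042.
ω_d = ω_n√(1 − ζ²) = 13.13 × √(1 − 0.254) = 11.34 rad/s.

11.3 rad/s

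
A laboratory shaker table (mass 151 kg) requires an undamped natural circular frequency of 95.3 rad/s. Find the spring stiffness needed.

1370000 N/m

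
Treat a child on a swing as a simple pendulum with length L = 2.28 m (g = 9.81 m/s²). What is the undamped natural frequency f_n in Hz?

0.330 Hz

For a simple pendulum ω_n = √(g/L) = √(9.81/2.28) = √4.303 = 2.074 rad/s.
f_n = ω_n/(2π) = 2.074/6.283 = 0.3301 Hz.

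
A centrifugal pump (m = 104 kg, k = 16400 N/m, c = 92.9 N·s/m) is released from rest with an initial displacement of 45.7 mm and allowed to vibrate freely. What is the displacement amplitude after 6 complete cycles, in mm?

11.9 mm

ζ = c/(2√(km)) = 92.9/(2√(16400 × 104)) = 92.9/2612 = 0.03557.
Logarithmic decrement δ = 2πζ/√(1 − ζ²) = 2π × 0.03557/√(1 − 0.00127) = 0.2236.
After n cycles, x_n/x₀ = e^(−nδ), so x_6 = 45.7 × e^(−6 × 0.2236) = 45.7 × 0.2614 = 11.95 mm.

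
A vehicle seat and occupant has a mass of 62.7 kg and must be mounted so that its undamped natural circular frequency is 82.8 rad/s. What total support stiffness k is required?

k = m·ω_n² = 62.7 × 82.80² = 62.7 × 6856 = 429900 N/m.

430000 N/m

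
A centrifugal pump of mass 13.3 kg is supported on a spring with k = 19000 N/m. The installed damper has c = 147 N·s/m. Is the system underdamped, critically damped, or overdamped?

underdamped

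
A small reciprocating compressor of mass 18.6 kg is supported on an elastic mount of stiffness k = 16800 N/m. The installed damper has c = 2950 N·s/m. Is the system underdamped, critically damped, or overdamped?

c_c = 2√(k·m) = 1118 N·s/m; ζ = c/c_c = 2950/1118 = 2.64.
Since ζ > 1 the system is overdamped.

overdamped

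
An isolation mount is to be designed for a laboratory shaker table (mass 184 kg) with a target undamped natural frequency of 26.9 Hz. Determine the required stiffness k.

5260000 N/m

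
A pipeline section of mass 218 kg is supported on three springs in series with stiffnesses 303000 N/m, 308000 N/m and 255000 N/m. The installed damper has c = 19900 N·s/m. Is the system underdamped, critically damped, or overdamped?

overdamped

Series springs: 1/k_eq = 1/303000 + 1/308000 + 1/255000 = 1.047×10^-5, so k_eq = 95520 N/m.
c_c = 2√(k_eq·m) = 9127 N·s/m; ζ = c/c_c = 19900/9127 = 2.18.
Since ζ > 1 the system is overdamped.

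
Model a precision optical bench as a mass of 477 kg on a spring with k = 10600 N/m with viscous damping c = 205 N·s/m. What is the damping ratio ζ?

0.0456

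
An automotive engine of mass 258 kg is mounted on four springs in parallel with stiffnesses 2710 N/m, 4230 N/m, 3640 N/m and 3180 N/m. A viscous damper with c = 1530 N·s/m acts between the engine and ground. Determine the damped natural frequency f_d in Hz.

Parallel springs add: k_eq = 2710 + 4230 + 3640 + 3180 = 13760 N/m.
ω_n = √(k_eq/m) = √(13760/258) = 7.303 rad/s.
Critical damping c_c = 2√(k_eq·m) = 2√(13760 × 258) = 3768 N·s/m, so ζ = c/c_c = 1530/3768 = 0.4060.
ω_d = ω_n√(1 − ζ²) = 7.303 × √(1 − 0.165) = 6.674 rad/s.
f_d = ω_d/(2π) = 1.062 Hz.

1.06 Hz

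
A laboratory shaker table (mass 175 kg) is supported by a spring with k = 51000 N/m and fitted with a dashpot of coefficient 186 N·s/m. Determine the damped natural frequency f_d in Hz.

ω_n = √(k/m) = √(51000/175) = 17.07 rad/s.
Critical damping c_c = 2√(k·m) = 2√(51000 × 175) = 5975 N·s/m, so ζ = c/c_c = 186/5975 = 0.03113.
ω_d = ω_n√(1 − ζ²) = 17.07 × √(1 − 0.000969) = 17.06 rad/s.
f_d = ω_d/(2π) = 2.716 Hz.

2.72 Hz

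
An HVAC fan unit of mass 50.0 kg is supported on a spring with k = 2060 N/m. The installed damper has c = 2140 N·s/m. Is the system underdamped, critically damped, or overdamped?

overdamped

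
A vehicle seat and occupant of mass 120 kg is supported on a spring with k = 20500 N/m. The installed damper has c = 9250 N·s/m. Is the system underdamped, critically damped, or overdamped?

c_c = 2√(k·m) = 3137 N·s/m; ζ = c/c_c = 9250/3137 = 2.95.
Since ζ > 1 the system is overdamped.

overdamped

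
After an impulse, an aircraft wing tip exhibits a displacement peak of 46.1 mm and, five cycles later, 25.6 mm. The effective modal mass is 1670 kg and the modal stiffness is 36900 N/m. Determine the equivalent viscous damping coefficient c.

294 N·s/m

Logarithmic decrement δ = (1/n)·ln(x₀/x_n) = (1/5)·ln(46.1/25.6) = (1/5)·ln(1.801) = 0.1176.
ζ = δ/√(4π² + δ²) = 0.1176/√(39.48 + 0.0138) = 0.1176/6.284 = 0.01872.
c = ζ · 2√(km) = 0.01872 × 2√(36900 × 1670) = 0.01872 × 15700 = 293.9 N·s/m.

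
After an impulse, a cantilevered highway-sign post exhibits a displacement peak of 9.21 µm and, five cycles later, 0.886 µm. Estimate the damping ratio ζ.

0.0743

Logarithmic decrement δ = (1/n)·ln(x₀/x_n) = (1/5)·ln(9.21/0.886) = (1/5)·ln(10.40) = 0.4683.
ζ = δ/√(4π² + δ²) = 0.4683/√(39.48 + 0.219) = 0.4683/6.301 = 0.07432.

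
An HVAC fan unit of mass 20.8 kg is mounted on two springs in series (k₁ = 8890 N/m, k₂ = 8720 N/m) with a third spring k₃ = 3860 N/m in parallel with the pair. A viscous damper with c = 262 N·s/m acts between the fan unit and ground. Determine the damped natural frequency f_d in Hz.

3.01 Hz

Series pair: k_s = k₁k₂/(k₁+k₂) = (8890)(8720)/(8890 + 8720) = 4402 N/m. In parallel with k₃: k_eq = 4402 + 3860 = 8262 N/m.
ω_n = √(k_eq/m) = √(8262/20.8) = 19.93 rad/s.
Critical damping c_c = 2√(k_eq·m) = 2√(8262 × 20.8) = 829.1 N·s/m, so ζ = c/c_c = 262/829.1 = 0.3160.
ω_d = ω_n√(1 − ζ²) = 19.93 × √(1 − 0.0999) = 18.91 rad/s.
f_d = ω_d/(2π) = 3.009 Hz.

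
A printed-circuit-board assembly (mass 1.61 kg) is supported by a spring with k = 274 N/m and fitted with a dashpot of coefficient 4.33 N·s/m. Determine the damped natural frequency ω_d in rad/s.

ω_n = √(k/m) = √(274.0/1.61) = 13.05 rad/s.
Critical damping c_c = 2√(k·m) = 2√(274.0 × 1.61) = 42.01 N·s/m, so ζ = c/c_c = 4.33/42.01 = 0.1031.
ω_d = ω_n√(1 − ζ²) = 13.05 × √(1 − 0.0106) = 12.98 rad/s.

13.0 rad/s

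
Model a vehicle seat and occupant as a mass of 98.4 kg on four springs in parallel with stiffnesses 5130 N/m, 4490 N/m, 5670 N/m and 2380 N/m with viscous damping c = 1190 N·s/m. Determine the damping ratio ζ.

0.451

Parallel springs add: k_eq = 5130 + 4490 + 5670 + 2380 = 17670 N/m.
ω_n = √(k_eq/m) = √(17670/98.4) = 13.40 rad/s.
Critical damping c_c = 2√(k_eq·m) = 2√(17670 × 98.4) = 2637 N·s/m, so ζ = c/c_c = 1190/2637 = 0.4512.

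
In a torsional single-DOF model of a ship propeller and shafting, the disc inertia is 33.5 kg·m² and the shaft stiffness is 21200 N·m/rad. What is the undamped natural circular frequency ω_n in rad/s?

25.2 rad/s

ω_n = √(k_t/J) = √(21200/33.5) = √632.8 = 25.16 rad/s.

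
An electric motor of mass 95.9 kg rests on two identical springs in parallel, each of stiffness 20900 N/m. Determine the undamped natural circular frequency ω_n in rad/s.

20.9 rad/s

Parallel springs add: k_eq = 2 × 20900 = 41800 N/m.
ω_n = √(k_eq/m) = √(41800/95.9) = √435.9 = 20.88 rad/s.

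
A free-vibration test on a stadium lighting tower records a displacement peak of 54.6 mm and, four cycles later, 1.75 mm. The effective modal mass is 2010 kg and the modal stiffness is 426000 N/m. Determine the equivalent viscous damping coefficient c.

Logarithmic decrement δ = (1/n)·ln(x₀/x_n) = (1/4)·ln(54.6/1.75) = (1/4)·ln(31.20) = 0.8601.
ζ = δ/√(4π² + δ²) = 0.8601/√(39.48 + 0.740) = 0.8601/6.342 = 0.1356.
c = ζ · 2√(km) = 0.1356 × 2√(426000 × 2010) = 0.1356 × 58520 = 7937 N·s/m.

7940 N·s/m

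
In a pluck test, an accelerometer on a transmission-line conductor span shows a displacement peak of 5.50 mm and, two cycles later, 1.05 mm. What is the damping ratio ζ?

Logarithmic decrement δ = (1/n)·ln(x₀/x_n) = (1/2)·ln(5.50/1.05) = (1/2)·ln(5.238) = 0.8280.
ζ = δ/√(4π² + δ²) = 0.8280/√(39.48 + 0.686) = 0.8280/6.338 = 0.1306.

0.131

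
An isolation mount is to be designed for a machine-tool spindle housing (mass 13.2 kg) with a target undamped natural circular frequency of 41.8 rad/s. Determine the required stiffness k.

23100 N/m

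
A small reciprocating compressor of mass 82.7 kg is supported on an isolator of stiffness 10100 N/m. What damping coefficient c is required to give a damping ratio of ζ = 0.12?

219 N·s/m

c_c = 2√(k·m) = 2√(10100 × 82.7) = 1828 N·s/m.
c = ζ·c_c = 0.12 × 1828 = 219.3 N·s/m.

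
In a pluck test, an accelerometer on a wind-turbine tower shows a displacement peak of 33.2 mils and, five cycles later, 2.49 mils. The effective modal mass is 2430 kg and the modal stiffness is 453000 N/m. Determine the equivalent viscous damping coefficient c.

5450 N·s/m

Logarithmic decrement δ = (1/n)·ln(x₀/x_n) = (1/5)·ln(33.2/2.49) = (1/5)·ln(13.33) = 0.5181.
ζ = δ/√(4π² + δ²) = 0.5181/√(39.48 + 0.268) = 0.5181/6.305 = 0.08217.
c = ζ · 2√(km) = 0.08217 × 2√(453000 × 2430) = 0.08217 × 66360 = 5453 N·s/m.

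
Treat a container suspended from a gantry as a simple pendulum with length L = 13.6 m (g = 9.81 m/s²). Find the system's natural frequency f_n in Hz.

0.135 Hz

For a simple pendulum ω_n = √(g/L) = √(9.81/13.6) = √0.7213 = 0.8493 rad/s.
f_n = ω_n/(2π) = 0.8493/6.283 = 0.1352 Hz.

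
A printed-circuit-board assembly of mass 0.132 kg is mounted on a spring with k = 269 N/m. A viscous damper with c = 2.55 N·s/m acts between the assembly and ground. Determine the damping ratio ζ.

ω_n = √(k/m) = √(269.0/0.132) = 45.14 rad/s.
Critical damping c_c = 2√(k·m) = 2√(269.0 × 0.132) = 11.92 N·s/m, so ζ = c/c_c = 2.55/11.92 = 0.2140.

0.214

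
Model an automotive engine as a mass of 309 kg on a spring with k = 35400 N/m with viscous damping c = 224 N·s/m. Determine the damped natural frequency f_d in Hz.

1.70 Hz

ω_n = √(k/m) = √(35400/309) = 10.70 rad/s.
Critical damping c_c = 2√(k·m) = 2√(35400 × 309) = 6615 N·s/m, so ζ = c/c_c = 224/6615 = 0.03386.
ω_d = ω_n√(1 − ζ²) = 10.70 × √(1 − 0.00115) = 10.70 rad/s.
f_d = ω_d/(2π) = 1.703 Hz.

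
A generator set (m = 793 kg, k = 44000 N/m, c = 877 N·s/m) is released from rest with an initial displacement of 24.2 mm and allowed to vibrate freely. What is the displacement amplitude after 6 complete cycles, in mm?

ζ = c/(2√(km)) = 877/(2√(44000 × 793)) = 877/11810 = 0.07423.
Logarithmic decrement δ = 2πζ/√(1 − ζ²) = 2π × 0.07423/√(1 − 0.00551) = 0.4677.
After n cycles, x_n/x₀ = e^(−nδ), so x_6 = 24.2 × e^(−6 × 0.4677) = 24.2 × 0.06043 = 1.462 mm.

1.46 mm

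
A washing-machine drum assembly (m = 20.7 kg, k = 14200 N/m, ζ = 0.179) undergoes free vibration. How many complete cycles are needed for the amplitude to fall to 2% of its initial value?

Logarithmic decrement δ = 2πζ/√(1 − ζ²) = 2π × 0.1790/√(1 − 0.0320) = 1.143.
x_n/x₀ = e^(−nδ) ≤ 0.02; take ln: n ≥ ln(1/0.02)/δ = 3.912/1.143 = 3.422.
So 4 complete cycles are required.

4 cycles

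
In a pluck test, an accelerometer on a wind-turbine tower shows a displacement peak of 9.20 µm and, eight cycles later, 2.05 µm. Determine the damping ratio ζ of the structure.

Logarithmic decrement δ = (1/n)·ln(x₀/x_n) = (1/8)·ln(9.20/2.05) = (1/8)·ln(4.488) = 0.1877.
ζ = δ/√(4π² + δ²) = 0.1877/√(39.48 + 0.0352) = 0.1877/6.286 = 0.02986.

0.0299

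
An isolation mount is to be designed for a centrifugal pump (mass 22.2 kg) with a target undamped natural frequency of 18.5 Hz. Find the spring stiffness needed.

300000 N/m

ω_n = 2πf_n = 2π × 18.5 = 116.2 rad/s.
k = m·ω_n² = 22.2 × 116.2² = 22.2 × 13510 = 300000 N/m.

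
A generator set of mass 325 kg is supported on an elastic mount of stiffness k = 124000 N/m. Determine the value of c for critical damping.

12700 N·s/m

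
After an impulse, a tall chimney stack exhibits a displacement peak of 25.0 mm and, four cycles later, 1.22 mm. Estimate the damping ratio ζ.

0.119

Logarithmic decrement δ = (1/n)·ln(x₀/x_n) = (1/4)·ln(25.0/1.22) = (1/4)·ln(20.49) = 0.7550.
ζ = δ/√(4π² + δ²) = 0.7550/√(39.48 + 0.570) = 0.7550/6.328 = 0.1193.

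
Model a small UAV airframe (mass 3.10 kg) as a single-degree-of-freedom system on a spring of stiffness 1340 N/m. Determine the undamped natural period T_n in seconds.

ω_n = √(k/m) = √(1340/3.10) = √432.3 = 20.79 rad/s.
T_n = 2π/ω_n = 6.283/20.79 = 0.3022 s.

0.302 s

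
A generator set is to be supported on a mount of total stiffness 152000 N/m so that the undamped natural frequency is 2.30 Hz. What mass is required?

ω_n = 2πf_n = 2π × 2.30 = 14.45 rad/s.
m = k/ω_n² = 152000/14.45² = 152000/208.8 = 727.8 kg.

728 kg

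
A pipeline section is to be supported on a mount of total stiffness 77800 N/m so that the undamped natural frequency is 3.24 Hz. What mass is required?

188 kg

ω_n = 2πf_n = 2π × 3.24 = 20.36 rad/s.
m = k/ω_n² = 77800/20.36² = 77800/414.4 = 187.7 kg.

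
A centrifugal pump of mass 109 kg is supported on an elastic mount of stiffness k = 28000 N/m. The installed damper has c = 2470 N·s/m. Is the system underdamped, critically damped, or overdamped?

c_c = 2√(k·m) = 3494 N·s/m; ζ = c/c_c = 2470/3494 = 0.707.
Since ζ < 1 the system is underdamped.

underdamped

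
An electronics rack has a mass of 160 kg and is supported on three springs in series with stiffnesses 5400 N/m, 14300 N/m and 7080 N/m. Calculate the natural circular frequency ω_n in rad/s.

Series springs: 1/k_eq = 1/5400 + 1/14300 + 1/7080 = 0.0003964, so k_eq = 2523 N/m.
ω_n = √(k_eq/m) = √(2523/160) = √15.77 = 3.971 rad/s.

3.97 rad/s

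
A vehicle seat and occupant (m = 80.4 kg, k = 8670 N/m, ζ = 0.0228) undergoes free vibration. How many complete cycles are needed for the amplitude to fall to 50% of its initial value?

5 cycles

Logarithmic decrement δ = 2πζ/√(1 − ζ²) = 2π × 0.02280/√(1 − 0.000520) = 0.1433.
x_n/x₀ = e^(−nδ) ≤ 0.5; take ln: n ≥ ln(1/0.5)/δ = 0.6931/0.1433 = 4.837.
So 5 complete cycles are required.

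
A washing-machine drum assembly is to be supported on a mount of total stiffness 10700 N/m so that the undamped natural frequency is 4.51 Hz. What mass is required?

ω_n = 2πf_n = 2π × 4.51 = 28.34 rad/s.
m = k/ω_n² = 10700/28.34² = 10700/803.0 = 13.33 kg.

13.3 kg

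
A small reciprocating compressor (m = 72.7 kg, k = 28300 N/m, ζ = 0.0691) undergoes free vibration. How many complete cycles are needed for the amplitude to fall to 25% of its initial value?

Logarithmic decrement δ = 2πζ/√(1 − ζ²) = 2π × 0.06910/√(1 − 0.00477) = 0.4352.
x_n/x₀ = e^(−nδ) ≤ 0.25; take ln: n ≥ ln(1/0.25)/δ = 1.386/0.4352 = 3.185.
So 4 complete cycles are required.

4 cycles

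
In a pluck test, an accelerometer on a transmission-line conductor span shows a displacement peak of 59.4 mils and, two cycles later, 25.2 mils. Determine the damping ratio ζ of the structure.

Logarithmic decrement δ = (1/n)·ln(x₀/x_n) = (1/2)·ln(59.4/25.2) = (1/2)·ln(2.357) = 0.4287.
ζ = δ/√(4π² + δ²) = 0.4287/√(39.48 + 0.184) = 0.4287/6.298 = 0.06808.

0.0681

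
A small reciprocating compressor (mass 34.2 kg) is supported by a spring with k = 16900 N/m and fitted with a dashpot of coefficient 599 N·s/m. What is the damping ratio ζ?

ω_n = √(k/m) = √(16900/34.2) = 22.23 rad/s.
Critical damping c_c = 2√(k·m) = 2√(16900 × 34.2) = 1520 N·s/m, so ζ = c/c_c = 599/1520 = 0.3939.

0.394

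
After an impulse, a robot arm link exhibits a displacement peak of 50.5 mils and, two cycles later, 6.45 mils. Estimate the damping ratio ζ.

Logarithmic decrement δ = (1/n)·ln(x₀/x_n) = (1/2)·ln(50.5/6.45) = (1/2)·ln(7.829) = 1.029.
ζ = δ/√(4π² + δ²) = 1.029/√(39.48 + 1.06) = 1.029/6.367 = 0.1616.

0.162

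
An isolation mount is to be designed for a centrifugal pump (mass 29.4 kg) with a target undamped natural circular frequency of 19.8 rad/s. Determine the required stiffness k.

k = m·ω_n² = 29.4 × 19.80² = 29.4 × 392.0 = 11530 N/m.

11500 N/m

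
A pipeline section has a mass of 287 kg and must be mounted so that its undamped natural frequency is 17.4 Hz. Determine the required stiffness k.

ω_n = 2πf_n = 2π × 17.4 = 109.3 rad/s.
k = m·ω_n² = 287 × 109.3² = 287 × 11950 = 3430000 N/m.

3430000 N/m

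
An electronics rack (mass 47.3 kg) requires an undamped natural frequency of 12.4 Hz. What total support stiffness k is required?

287000 N/m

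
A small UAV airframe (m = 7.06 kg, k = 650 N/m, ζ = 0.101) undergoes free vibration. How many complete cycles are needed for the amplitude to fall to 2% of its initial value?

Logarithmic decrement δ = 2πζ/√(1 − ζ²) = 2π × 0.1010/√(1 − 0.0102) = 0.6379.
x_n/x₀ = e^(−nδ) ≤ 0.02; take ln: n ≥ ln(1/0.02)/δ = 3.912/0.6379 = 6.133.
So 7 complete cycles are required.

7 cycles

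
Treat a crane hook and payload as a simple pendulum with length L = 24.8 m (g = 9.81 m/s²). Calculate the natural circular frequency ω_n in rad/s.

For a simple pendulum ω_n = √(g/L) = √(9.81/24.8) = √0.3956 = 0.6289 rad/s.

0.629 rad/s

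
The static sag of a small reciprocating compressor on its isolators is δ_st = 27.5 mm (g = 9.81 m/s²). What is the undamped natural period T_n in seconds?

0.333 s

ω_n = √(g/δ_st) = √(9.81/0.0275) = √356.7 = 18.89 rad/s.
T_n = 2π/ω_n = 6.283/18.89 = 0.3327 s.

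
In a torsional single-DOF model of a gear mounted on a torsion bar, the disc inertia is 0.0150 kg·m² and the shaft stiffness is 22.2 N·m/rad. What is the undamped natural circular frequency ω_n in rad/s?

38.5 rad/s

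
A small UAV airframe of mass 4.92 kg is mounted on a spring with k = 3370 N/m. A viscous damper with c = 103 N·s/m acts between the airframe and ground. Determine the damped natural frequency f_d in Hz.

3.82 Hz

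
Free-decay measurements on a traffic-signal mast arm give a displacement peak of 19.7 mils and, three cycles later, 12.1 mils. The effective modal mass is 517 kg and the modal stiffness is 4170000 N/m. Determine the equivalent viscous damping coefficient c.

2400 N·s/m

Logarithmic decrement δ = (1/n)·ln(x₀/x_n) = (1/3)·ln(19.7/12.1) = (1/3)·ln(1.628) = 0.1625.
ζ = δ/√(4π² + δ²) = 0.1625/√(39.48 + 0.0264) = 0.1625/6.285 = 0.02585.
c = ζ · 2√(km) = 0.02585 × 2√(4170000 × 517) = 0.02585 × 92860 = 2400 N·s/m.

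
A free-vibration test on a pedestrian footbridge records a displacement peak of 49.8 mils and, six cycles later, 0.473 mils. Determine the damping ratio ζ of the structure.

0.123

Logarithmic decrement δ = (1/n)·ln(x₀/x_n) = (1/6)·ln(49.8/0.473) = (1/6)·ln(105.3) = 0.7761.
ζ = δ/√(4π² + δ²) = 0.7761/√(39.48 + 0.602) = 0.7761/6.331 = 0.1226.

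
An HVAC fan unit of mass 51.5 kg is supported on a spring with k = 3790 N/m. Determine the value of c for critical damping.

c_c = 2√(k·m) = 2√(3790 × 51.5) = 2 × 441.8 = 883.6 N·s/m.

884 N·s/m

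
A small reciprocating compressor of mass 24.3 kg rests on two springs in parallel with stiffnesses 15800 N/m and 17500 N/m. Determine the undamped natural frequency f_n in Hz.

5.89 Hz

Parallel springs add: k_eq = 15800 + 17500 = 33300 N/m.
ω_n = √(k_eq/m) = √(33300/24.3) = √1370 = 37.02 rad/s.
f_n = ω_n/(2π) = 37.02/6.283 = 5.892 Hz.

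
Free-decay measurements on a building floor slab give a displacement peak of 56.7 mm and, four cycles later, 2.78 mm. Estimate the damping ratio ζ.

0.119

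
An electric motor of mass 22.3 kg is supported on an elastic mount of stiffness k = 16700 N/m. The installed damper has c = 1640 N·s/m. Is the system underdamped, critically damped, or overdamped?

overdamped

c_c = 2√(k·m) = 1221 N·s/m; ζ = c/c_c = 1640/1221 = 1.34.
Since ζ > 1 the system is overdamped.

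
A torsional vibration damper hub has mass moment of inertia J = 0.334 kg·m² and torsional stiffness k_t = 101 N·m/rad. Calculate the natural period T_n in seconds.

ω_n = √(k_t/J) = √(101/0.334) = √302.4 = 17.39 rad/s.
T_n = 2π/ω_n = 6.283/17.39 = 0.3613 s.

0.361 s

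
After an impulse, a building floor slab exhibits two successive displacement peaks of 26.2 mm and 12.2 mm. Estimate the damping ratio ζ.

0.121

Logarithmic decrement δ = (1/n)·ln(x₀/x_n) = (1/1)·ln(26.2/12.2) = (1/1)·ln(2.148) = 0.7643.
ζ = δ/√(4π² + δ²) = 0.7643/√(39.48 + 0.584) = 0.7643/6.330 = 0.1208.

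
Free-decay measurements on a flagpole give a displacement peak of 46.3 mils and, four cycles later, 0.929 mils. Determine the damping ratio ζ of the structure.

Logarithmic decrement δ = (1/n)·ln(x₀/x_n) = (1/4)·ln(46.3/0.929) = (1/4)·ln(49.84) = 0.9772.
ζ = δ/√(4π² + δ²) = 0.9772/√(39.48 + 0.955) = 0.9772/6.359 = 0.1537.

0.154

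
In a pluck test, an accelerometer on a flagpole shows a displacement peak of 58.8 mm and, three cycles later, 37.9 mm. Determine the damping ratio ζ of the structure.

0.0233

Logarithmic decrement δ = (1/n)·ln(x₀/x_n) = (1/3)·ln(58.8/37.9) = (1/3)·ln(1.551) = 0.1464.
ζ = δ/√(4π² + δ²) = 0.1464/√(39.48 + 0.0214) = 0.1464/6.285 = 0.02329.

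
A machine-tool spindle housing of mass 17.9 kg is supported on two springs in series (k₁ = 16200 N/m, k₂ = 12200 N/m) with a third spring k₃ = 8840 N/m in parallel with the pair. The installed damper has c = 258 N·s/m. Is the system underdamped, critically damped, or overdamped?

underdamped

Series pair: k_s = k₁k₂/(k₁+k₂) = (16200)(12200)/(16200 + 12200) = 6959 N/m. In parallel with k₃: k_eq = 6959 + 8840 = 15800 N/m.
c_c = 2√(k_eq·m) = 1064 N·s/m; ζ = c/c_c = 258/1064 = 0.243.
Since ζ < 1 the system is underdamped.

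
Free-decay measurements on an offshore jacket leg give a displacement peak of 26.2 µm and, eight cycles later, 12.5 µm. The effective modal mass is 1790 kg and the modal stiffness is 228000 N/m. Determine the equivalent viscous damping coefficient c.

Logarithmic decrement δ = (1/n)·ln(x₀/x_n) = (1/8)·ln(26.2/12.5) = (1/8)·ln(2.096) = 0.09250.
ζ = δ/√(4π² + δ²) = 0.09250/√(39.48 + 0.00856) = 0.09250/6.284 = 0.01472.
c = ζ · 2√(km) = 0.01472 × 2√(228000 × 1790) = 0.01472 × 40400 = 594.8 N·s/m.

595 N·s/m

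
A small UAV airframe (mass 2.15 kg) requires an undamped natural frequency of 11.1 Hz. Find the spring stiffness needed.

10500 N/m

ω_n = 2πf_n = 2π × 11.1 = 69.74 rad/s.
k = m·ω_n² = 2.15 × 69.74² = 2.15 × 4864 = 10460 N/m.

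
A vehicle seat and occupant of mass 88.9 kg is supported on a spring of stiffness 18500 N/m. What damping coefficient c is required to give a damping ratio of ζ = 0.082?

210 N·s/m

c_c = 2√(k·m) = 2√(18500 × 88.9) = 2565 N·s/m.
c = ζ·c_c = 0.082 × 2565 = 210.3 N·s/m.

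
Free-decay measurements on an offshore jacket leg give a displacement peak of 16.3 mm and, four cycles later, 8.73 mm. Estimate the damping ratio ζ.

0.0248

Logarithmic decrement δ = (1/n)·ln(x₀/x_n) = (1/4)·ln(16.3/8.73) = (1/4)·ln(1.867) = 0.1561.
ζ = δ/√(4π² + δ²) = 0.1561/√(39.48 + 0.0244) = 0.1561/6.285 = 0.02484.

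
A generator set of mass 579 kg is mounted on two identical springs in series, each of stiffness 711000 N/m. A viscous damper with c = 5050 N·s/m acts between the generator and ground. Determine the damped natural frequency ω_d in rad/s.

Series springs: 1/k_eq = 2/711000, so k_eq = 711000/2 = 355500 N/m.
ω_n = √(k_eq/m) = √(355500/579) = 24.78 rad/s.
Critical damping c_c = 2√(k_eq·m) = 2√(355500 × 579) = 28690 N·s/m, so ζ = c/c_c = 5050/28690 = 0.1760.
ω_d = ω_n√(1 − ζ²) = 24.78 × √(1 − 0.0310) = 24.39 rad/s.

24.4 rad/s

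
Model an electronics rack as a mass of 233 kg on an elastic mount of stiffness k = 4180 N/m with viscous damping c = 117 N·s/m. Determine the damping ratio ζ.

0.0593

ω_n = √(k/m) = √(4180/233) = 4.236 rad/s.
Critical damping c_c = 2√(k·m) = 2√(4180 × 233) = 1974 N·s/m, so ζ = c/c_c = 117/1974 = 0.05928.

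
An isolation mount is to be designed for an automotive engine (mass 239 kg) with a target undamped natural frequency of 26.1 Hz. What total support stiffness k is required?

ω_n = 2πf_n = 2π × 26.1 = 164.0 rad/s.
k = m·ω_n² = 239 × 164.0² = 239 × 26890 = 6427000 N/m.

6430000 N/m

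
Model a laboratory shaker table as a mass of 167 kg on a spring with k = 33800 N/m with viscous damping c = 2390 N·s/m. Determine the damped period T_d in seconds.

0.511 s

ω_n = √(k/m) = √(33800/167) = 14.23 rad/s.
Critical damping c_c = 2√(k·m) = 2√(33800 × 167) = 4752 N·s/m, so ζ = c/c_c = 2390/4752 = 0.5030.
ω_d = ω_n√(1 − ζ²) = 14.23 × √(1 − 0.253) = 12.30 rad/s.
T_d = 2π/ω_d = 0.5110 s.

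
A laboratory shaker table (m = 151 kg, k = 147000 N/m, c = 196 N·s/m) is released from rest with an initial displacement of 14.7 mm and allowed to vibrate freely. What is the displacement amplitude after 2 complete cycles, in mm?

11.3 mm

ζ = c/(2√(km)) = 196/(2√(147000 × 151)) = 196/9423 = 0.02080.
Logarithmic decrement δ = 2πζ/√(1 − ζ²) = 2π × 0.02080/√(1 − 0.000433) = 0.1307.
After n cycles, x_n/x₀ = e^(−nδ), so x_2 = 14.7 × e^(−2 × 0.1307) = 14.7 × 0.7699 = 11.32 mm.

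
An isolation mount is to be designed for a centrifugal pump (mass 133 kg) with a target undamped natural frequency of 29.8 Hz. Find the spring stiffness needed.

4660000 N/m

ω_n = 2πf_n = 2π × 29.8 = 187.2 rad/s.
k = m·ω_n² = 133 × 187.2² = 133 × 35060 = 4663000 N/m.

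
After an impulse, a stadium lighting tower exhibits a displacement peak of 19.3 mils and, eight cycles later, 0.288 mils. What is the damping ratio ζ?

Logarithmic decrement δ = (1/n)·ln(x₀/x_n) = (1/8)·ln(19.3/0.288) = (1/8)·ln(67.01) = 0.5256.
ζ = δ/√(4π² + δ²) = 0.5256/√(39.48 + 0.276) = 0.5256/6.305 = 0.08336.

0.0834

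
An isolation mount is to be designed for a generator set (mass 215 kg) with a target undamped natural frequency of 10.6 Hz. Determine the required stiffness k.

ω_n = 2πf_n = 2π × 10.6 = 66.60 rad/s.
k = m·ω_n² = 215 × 66.60² = 215 × 4436 = 953700 N/m.

954000 N/m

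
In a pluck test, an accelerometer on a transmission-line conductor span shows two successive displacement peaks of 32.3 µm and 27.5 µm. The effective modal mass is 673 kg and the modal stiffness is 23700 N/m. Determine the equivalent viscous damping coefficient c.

204 N·s/m

Logarithmic decrement δ = (1/n)·ln(x₀/x_n) = (1/1)·ln(32.3/27.5) = (1/1)·ln(1.175) = 0.1609.
ζ = δ/√(4π² + δ²) = 0.1609/√(39.48 + 0.0259) = 0.1609/6.285 = 0.02560.
c = ζ · 2√(km) = 0.02560 × 2√(23700 × 673) = 0.02560 × 7988 = 204.5 N·s/m.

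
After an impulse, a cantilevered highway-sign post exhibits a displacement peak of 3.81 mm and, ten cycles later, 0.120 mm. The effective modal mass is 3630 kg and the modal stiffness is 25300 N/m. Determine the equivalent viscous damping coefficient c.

1050 N·s/m

Logarithmic decrement δ = (1/n)·ln(x₀/x_n) = (1/10)·ln(3.81/0.120) = (1/10)·ln(31.75) = 0.3458.
ζ = δ/√(4π² + δ²) = 0.3458/√(39.48 + 0.120) = 0.3458/6.293 = 0.05495.
c = ζ · 2√(km) = 0.05495 × 2√(25300 × 3630) = 0.05495 × 19170 = 1053 N·s/m.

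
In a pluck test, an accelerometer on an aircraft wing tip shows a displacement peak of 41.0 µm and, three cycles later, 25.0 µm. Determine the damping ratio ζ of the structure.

0.0262

Logarithmic decrement δ = (1/n)·ln(x₀/x_n) = (1/3)·ln(41.0/25.0) = (1/3)·ln(1.640) = 0.1649.
ζ = δ/√(4π² + δ²) = 0.1649/√(39.48 + 0.0272) = 0.1649/6.285 = 0.02624.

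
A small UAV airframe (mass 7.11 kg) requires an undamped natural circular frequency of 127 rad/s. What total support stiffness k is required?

k = m·ω_n² = 7.11 × 127.0² = 7.11 × 16130 = 114700 N/m.

115000 N/m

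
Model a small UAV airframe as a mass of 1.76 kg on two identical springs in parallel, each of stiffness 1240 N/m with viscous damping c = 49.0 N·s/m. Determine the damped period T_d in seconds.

Parallel springs add: k_eq = 2 × 1240 = 2480 N/m.
ω_n = √(k_eq/m) = √(2480/1.76) = 37.54 rad/s.
Critical damping c_c = 2√(k_eq·m) = 2√(2480 × 1.76) = 132.1 N·s/m, so ζ = c/c_c = 49.0/132.1 = 0.3708.
ω_d = ω_n√(1 − ζ²) = 37.54 × √(1 − 0.138) = 34.86 rad/s.
T_d = 2π/ω_d = 0.1802 s.

0.180 s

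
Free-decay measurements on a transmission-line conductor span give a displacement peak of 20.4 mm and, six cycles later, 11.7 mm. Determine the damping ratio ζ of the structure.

0.0147

Logarithmic decrement δ = (1/n)·ln(x₀/x_n) = (1/6)·ln(20.4/11.7) = (1/6)·ln(1.744) = 0.09266.
ζ = δ/√(4π² + δ²) = 0.09266/√(39.48 + 0.00859) = 0.09266/6.284 = 0.01475.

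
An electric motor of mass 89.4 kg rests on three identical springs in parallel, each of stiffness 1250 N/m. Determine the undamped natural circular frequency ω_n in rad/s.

6.48 rad/s

Parallel springs add: k_eq = 3 × 1250 = 3750 N/m.
ω_n = √(k_eq/m) = √(3750/89.4) = √41.95 = 6.477 rad/s.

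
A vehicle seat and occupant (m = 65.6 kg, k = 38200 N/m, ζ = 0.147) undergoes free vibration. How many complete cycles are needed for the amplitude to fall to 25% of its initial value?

Logarithmic decrement δ = 2πζ/√(1 − ζ²) = 2π × 0.1470/√(1 − 0.0216) = 0.9338.
x_n/x₀ = e^(−nδ) ≤ 0.25; take ln: n ≥ ln(1/0.25)/δ = 1.386/0.9338 = 1.485.
So 2 complete cycles are required.

2 cycles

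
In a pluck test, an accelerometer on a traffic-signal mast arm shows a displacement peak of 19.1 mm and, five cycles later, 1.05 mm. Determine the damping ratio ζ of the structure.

Logarithmic decrement δ = (1/n)·ln(x₀/x_n) = (1/5)·ln(19.1/1.05) = (1/5)·ln(18.19) = 0.5802.
ζ = δ/√(4π² + δ²) = 0.5802/√(39.48 + 0.337) = 0.5802/6.310 = 0.09195.

0.0919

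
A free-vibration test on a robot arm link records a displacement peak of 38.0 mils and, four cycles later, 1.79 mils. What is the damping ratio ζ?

0.121

Logarithmic decrement δ = (1/n)·ln(x₀/x_n) = (1/4)·ln(38.0/1.79) = (1/4)·ln(21.23) = 0.7638.
ζ = δ/√(4π² + δ²) = 0.7638/√(39.48 + 0.583) = 0.7638/6.329 = 0.1207.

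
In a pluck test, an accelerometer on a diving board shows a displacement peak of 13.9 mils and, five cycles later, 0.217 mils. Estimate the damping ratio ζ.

Logarithmic decrement δ = (1/n)·ln(x₀/x_n) = (1/5)·ln(13.9/0.217) = (1/5)·ln(64.06) = 0.8319.
ζ = δ/√(4π² + δ²) = 0.8319/√(39.48 + 0.692) = 0.8319/6.338 = 0.1313.

0.131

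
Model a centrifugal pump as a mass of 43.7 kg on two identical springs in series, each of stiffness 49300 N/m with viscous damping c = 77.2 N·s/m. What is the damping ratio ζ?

Series springs: 1/k_eq = 2/49300, so k_eq = 49300/2 = 24650 N/m.
ω_n = √(k_eq/m) = √(24650/43.7) = 23.75 rad/s.
Critical damping c_c = 2√(k_eq·m) = 2√(24650 × 43.7) = 2076 N·s/m, so ζ = c/c_c = 77.2/2076 = 0.03719.

0.0372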